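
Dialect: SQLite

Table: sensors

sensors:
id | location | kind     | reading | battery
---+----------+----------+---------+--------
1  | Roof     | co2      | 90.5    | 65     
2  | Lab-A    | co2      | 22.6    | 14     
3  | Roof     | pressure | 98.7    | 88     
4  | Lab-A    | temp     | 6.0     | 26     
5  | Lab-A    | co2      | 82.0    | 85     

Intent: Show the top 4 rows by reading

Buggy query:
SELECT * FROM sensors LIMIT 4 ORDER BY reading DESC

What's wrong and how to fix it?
Bug: ORDER BY cannot follow LIMIT; LIMIT is the final clause

Fix: Swap the clauses: ORDER BY first, then LIMIT

Corrected query:
SELECT * FROM sensors ORDER BY reading DESC LIMIT 4

Result:
id | location | kind     | reading | battery
---+----------+----------+---------+--------
3  | Roof     | pressure | 98.7    | 88     
1  | Roof     | co2      | 90.5    | 65     
5  | Lab-A    | co2      | 82      | 85     
2  | Lab-A    | co2      | 22.6    | 14     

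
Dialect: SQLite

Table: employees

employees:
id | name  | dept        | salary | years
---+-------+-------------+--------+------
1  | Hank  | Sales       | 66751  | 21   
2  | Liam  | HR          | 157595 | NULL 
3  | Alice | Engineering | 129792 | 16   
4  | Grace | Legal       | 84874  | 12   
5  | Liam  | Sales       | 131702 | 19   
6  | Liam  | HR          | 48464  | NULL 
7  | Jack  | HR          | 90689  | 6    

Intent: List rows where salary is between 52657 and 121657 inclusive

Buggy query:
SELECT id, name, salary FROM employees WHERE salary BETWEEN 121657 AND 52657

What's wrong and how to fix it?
Bug: The bounds are reversed; BETWEEN a AND b requires a <= b to match anything

Fix: Write BETWEEN 52657 AND 121657

Corrected query:
SELECT id, name, salary FROM employees WHERE salary BETWEEN 52657 AND 121657

Result:
id | name  | salary
---+-------+-------
1  | Hank  | 66751 
4  | Grace | 84874 
7  | Jack  | 90689 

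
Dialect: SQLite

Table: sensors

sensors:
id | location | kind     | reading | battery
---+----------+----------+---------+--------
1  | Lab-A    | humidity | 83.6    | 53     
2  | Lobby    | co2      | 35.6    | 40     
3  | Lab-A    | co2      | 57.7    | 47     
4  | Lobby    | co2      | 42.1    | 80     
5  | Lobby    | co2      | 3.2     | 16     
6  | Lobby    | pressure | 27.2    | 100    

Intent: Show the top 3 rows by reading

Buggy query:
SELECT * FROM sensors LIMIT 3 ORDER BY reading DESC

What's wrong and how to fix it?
Bug: ORDER BY cannot follow LIMIT; LIMIT is the final clause

Fix: Swap the clauses: ORDER BY first, then LIMIT

Corrected query:
SELECT * FROM sensors ORDER BY reading DESC LIMIT 3

Result:
id | location | kind     | reading | battery
---+----------+----------+---------+--------
1  | Lab-A    | humidity | 83.6    | 53     
3  | Lab-A    | co2      | 57.7    | 47     
4  | Lobby    | co2      | 42.1    | 80     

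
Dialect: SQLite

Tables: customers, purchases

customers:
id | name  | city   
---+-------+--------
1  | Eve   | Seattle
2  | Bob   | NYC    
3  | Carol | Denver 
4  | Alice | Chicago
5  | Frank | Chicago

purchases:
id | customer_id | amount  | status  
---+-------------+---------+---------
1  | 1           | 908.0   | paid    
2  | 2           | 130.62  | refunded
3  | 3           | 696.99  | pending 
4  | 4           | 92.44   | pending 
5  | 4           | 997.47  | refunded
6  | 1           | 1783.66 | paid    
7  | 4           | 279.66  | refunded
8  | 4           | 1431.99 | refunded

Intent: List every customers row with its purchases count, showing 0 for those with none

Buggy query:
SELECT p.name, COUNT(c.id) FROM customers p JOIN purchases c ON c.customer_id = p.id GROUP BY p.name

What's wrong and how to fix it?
Bug: INNER JOIN drops customers rows that have no matching purchases rows

Fix: Switch to LEFT JOIN to retain unmatched parent rows

Corrected query:
SELECT p.name, COUNT(c.id) FROM customers p LEFT JOIN purchases c ON c.customer_id = p.id GROUP BY p.name

Result:
name  | COUNT(c.id)
------+------------
Alice | 4          
Bob   | 1          
Carol | 1          
Eve   | 2          
Frank | 0          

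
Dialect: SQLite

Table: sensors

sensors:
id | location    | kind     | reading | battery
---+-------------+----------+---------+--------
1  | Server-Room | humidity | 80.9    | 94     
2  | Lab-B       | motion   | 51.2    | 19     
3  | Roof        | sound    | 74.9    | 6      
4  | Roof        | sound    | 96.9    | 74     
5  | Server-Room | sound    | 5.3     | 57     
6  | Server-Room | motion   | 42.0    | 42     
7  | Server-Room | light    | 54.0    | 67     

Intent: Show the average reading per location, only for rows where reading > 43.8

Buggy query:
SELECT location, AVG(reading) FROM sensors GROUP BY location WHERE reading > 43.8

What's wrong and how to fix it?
Bug: Row-level WHERE must come before GROUP BY in the clause order

Fix: Move the WHERE clause before GROUP BY

Corrected query:
SELECT location, AVG(reading) FROM sensors WHERE reading > 43.8 GROUP BY location

Result:
location    | AVG(reading)
------------+-------------
Lab-B       | 51.2        
Roof        | 85.9        
Server-Room | 67.45       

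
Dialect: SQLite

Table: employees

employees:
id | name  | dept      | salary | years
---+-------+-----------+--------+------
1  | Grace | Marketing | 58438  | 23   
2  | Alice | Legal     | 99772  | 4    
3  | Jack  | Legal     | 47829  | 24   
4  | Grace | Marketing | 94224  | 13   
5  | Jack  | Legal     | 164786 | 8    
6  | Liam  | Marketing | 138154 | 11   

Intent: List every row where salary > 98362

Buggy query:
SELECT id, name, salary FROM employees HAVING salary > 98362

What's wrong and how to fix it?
Bug: HAVING filters the output of aggregation, but this query has no GROUP BY and no aggregate functions, so SQLite rejects it (HAVING clause on a non-aggregate query); the condition here is per row

Fix: Use WHERE for row-level filtering

Corrected query:
SELECT id, name, salary FROM employees WHERE salary > 98362

Result:
id | name  | salary
---+-------+-------
2  | Alice | 99772 
5  | Jack  | 164786
6  | Liam  | 138154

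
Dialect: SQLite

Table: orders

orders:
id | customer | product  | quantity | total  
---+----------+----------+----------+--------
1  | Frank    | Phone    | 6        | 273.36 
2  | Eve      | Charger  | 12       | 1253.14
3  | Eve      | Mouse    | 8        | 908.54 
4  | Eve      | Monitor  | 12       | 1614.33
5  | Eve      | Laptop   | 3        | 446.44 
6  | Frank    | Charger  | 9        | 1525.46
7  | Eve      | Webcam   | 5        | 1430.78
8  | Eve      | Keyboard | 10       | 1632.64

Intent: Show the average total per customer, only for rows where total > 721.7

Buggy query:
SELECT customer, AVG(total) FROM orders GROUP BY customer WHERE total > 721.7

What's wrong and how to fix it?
Bug: WHERE cannot follow GROUP BY

Fix: Move the WHERE clause before GROUP BY

Corrected query:
SELECT customer, AVG(total) FROM orders WHERE total > 721.7 GROUP BY customer

Result:
customer | AVG(total)
---------+-----------
Eve      | 1367.886  
Frank    | 1525.46   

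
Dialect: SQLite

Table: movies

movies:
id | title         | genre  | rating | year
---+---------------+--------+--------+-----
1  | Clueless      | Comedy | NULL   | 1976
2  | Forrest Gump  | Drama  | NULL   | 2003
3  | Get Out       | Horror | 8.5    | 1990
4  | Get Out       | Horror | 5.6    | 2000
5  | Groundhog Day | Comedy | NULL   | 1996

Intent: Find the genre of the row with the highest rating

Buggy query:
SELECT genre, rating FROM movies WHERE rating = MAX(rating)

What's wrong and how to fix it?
Bug: WHERE is evaluated per row; an aggregate over the whole table isn't defined there

Fix: Wrap MAX in a scalar subquery so WHERE compares against a single value

Corrected query:
SELECT genre, rating FROM movies WHERE rating = (SELECT MAX(rating) FROM movies)

Result:
genre  | rating
-------+-------
Horror | 8.5   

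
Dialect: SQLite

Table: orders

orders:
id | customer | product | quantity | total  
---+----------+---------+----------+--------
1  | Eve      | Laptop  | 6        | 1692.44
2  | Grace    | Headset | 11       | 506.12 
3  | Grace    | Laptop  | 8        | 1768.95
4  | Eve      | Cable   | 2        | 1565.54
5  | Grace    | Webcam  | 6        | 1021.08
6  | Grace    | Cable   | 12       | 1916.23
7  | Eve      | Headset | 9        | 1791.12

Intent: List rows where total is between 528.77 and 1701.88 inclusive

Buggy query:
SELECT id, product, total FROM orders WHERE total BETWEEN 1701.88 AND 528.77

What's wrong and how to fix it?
Bug: The bounds are reversed; BETWEEN a AND b requires a <= b to match anything

Fix: Write BETWEEN 528.77 AND 1701.88

Corrected query:
SELECT id, product, total FROM orders WHERE total BETWEEN 528.77 AND 1701.88

Result:
id | product | total  
---+---------+--------
1  | Laptop  | 1692.44
4  | Cable   | 1565.54
5  | Webcam  | 1021.08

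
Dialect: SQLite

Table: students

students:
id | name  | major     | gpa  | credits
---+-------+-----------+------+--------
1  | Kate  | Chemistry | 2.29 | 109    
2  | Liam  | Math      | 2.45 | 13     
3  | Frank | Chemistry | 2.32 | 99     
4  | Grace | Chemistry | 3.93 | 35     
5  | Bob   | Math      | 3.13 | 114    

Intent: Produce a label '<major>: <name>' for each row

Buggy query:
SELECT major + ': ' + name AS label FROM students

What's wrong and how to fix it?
Bug: SQLite uses || for string concatenation; + coerces text to numbers (yielding 0)

Fix: Use the || operator for string concatenation

Corrected query:
SELECT major || ': ' || name AS label FROM students

Result:
label           
----------------
Chemistry: Kate 
Math: Liam      
Chemistry: Frank
Chemistry: Grace
Math: Bob       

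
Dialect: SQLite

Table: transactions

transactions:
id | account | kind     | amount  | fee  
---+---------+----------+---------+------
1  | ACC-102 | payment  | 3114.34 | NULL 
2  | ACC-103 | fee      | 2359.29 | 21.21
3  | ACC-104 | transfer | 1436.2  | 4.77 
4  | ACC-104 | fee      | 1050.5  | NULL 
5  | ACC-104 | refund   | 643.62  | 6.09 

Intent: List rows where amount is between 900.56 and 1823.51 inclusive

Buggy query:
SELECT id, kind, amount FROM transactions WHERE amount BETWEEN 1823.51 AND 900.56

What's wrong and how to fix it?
Bug: The bounds are reversed; BETWEEN a AND b requires a <= b to match anything

Fix: Swap the bounds so the smaller value comes first

Corrected query:
SELECT id, kind, amount FROM transactions WHERE amount BETWEEN 900.56 AND 1823.51

Result:
id | kind     | amount
---+----------+-------
3  | transfer | 1436.2
4  | fee      | 1050.5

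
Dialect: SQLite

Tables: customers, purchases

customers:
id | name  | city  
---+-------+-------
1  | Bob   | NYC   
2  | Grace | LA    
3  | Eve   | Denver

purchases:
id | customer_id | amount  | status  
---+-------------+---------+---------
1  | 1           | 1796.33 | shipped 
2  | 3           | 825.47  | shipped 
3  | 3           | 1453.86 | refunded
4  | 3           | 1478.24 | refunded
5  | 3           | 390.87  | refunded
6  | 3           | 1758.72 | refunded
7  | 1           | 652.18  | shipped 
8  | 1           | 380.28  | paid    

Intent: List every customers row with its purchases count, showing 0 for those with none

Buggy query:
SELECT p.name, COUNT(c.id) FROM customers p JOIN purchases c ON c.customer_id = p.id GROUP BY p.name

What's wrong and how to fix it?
Bug: An inner join excludes parents with zero children

Fix: Switch to LEFT JOIN to retain unmatched parent rows

Corrected query:
SELECT p.name, COUNT(c.id) FROM customers p LEFT JOIN purchases c ON c.customer_id = p.id GROUP BY p.name

Result:
name  | COUNT(c.id)
------+------------
Bob   | 3          
Eve   | 5          
Grace | 0          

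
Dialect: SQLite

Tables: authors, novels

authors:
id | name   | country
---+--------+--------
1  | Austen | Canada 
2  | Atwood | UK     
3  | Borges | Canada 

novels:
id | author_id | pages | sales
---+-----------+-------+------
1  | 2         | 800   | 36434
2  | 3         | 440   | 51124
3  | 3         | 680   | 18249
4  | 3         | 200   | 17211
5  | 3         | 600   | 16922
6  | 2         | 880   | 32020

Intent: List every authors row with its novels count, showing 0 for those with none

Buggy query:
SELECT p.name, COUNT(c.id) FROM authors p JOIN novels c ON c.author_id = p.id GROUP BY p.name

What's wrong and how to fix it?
Bug: An inner join excludes parents with zero children

Fix: Switch to LEFT JOIN to retain unmatched parent rows

Corrected query:
SELECT p.name, COUNT(c.id) FROM authors p LEFT JOIN novels c ON c.author_id = p.id GROUP BY p.name

Result:
name   | COUNT(c.id)
-------+------------
Atwood | 2          
Austen | 0          
Borges | 4          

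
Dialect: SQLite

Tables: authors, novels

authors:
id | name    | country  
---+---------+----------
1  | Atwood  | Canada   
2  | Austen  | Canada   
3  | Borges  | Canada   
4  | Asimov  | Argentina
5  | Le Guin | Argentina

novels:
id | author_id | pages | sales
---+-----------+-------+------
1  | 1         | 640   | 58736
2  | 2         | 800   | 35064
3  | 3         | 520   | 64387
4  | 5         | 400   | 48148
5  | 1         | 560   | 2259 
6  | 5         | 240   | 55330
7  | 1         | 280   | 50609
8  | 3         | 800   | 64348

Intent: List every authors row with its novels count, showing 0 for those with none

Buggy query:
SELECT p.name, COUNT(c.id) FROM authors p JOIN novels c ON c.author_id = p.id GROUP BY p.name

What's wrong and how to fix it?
Bug: INNER JOIN drops authors rows that have no matching novels rows

Fix: Switch to LEFT JOIN to retain unmatched parent rows

Corrected query:
SELECT p.name, COUNT(c.id) FROM authors p LEFT JOIN novels c ON c.author_id = p.id GROUP BY p.name

Result:
name    | COUNT(c.id)
--------+------------
Asimov  | 0          
Atwood  | 3          
Austen  | 1          
Borges  | 2          
Le Guin | 2          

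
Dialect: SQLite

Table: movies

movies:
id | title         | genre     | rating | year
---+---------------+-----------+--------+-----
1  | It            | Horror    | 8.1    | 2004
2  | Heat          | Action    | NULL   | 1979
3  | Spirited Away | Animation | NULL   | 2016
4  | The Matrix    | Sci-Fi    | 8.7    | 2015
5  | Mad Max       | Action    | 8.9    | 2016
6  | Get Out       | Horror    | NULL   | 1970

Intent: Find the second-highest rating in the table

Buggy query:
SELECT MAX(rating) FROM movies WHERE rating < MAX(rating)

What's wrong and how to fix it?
Bug: The inner MAX is an aggregate inside WHERE, which is not allowed

Fix: Compute the overall MAX in a subquery, then take MAX of rows below it

Corrected query:
SELECT MAX(rating) FROM movies WHERE rating < (SELECT MAX(rating) FROM movies)

Result:
MAX(rating)
-----------
8.7        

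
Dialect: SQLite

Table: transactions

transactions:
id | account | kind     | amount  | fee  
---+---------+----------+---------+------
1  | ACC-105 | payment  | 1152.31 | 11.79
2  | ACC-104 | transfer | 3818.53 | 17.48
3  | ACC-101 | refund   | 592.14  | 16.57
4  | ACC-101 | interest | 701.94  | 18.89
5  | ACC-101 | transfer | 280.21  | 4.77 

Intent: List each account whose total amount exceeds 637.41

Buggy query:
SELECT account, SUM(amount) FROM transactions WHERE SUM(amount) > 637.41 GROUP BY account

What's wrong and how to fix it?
Bug: SUM(amount) is an aggregate, but WHERE filters rows before aggregation

Fix: Move the aggregate condition to a HAVING clause

Corrected query:
SELECT account, SUM(amount) FROM transactions GROUP BY account HAVING SUM(amount) > 637.41

Result:
account | SUM(amount)
--------+------------
ACC-101 | 1574.29    
ACC-104 | 3818.53    
ACC-105 | 1152.31    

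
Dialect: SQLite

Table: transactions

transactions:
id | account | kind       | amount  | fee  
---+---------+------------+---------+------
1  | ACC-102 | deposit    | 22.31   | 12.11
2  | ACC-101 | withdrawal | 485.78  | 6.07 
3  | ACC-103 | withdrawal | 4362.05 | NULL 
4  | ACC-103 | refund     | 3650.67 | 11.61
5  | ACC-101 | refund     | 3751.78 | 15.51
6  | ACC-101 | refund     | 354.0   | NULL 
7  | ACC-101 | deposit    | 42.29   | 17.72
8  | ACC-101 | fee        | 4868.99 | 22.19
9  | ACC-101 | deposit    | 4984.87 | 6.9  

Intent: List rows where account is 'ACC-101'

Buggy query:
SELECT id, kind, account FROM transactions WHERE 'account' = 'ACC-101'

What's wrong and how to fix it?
Bug: Single quotes denote string literals in SQL; the column name is being compared as a constant string

Fix: Reference the column as account without single quotes

Corrected query:
SELECT id, kind, account FROM transactions WHERE account = 'ACC-101'

Result:
id | kind       | account
---+------------+--------
2  | withdrawal | ACC-101
5  | refund     | ACC-101
6  | refund     | ACC-101
7  | deposit    | ACC-101
8  | fee        | ACC-101
9  | deposit    | ACC-101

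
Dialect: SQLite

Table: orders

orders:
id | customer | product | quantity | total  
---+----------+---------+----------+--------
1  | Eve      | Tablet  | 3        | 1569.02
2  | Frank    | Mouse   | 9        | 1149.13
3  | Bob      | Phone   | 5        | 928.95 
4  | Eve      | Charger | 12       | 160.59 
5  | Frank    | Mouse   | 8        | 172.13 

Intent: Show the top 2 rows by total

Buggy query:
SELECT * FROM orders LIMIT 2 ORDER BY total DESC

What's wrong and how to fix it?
Bug: LIMIT must come after ORDER BY

Fix: Swap the clauses: ORDER BY first, then LIMIT

Corrected query:
SELECT * FROM orders ORDER BY total DESC LIMIT 2

Result:
id | customer | product | quantity | total  
---+----------+---------+----------+--------
1  | Eve      | Tablet  | 3        | 1569.02
2  | Frank    | Mouse   | 9        | 1149.13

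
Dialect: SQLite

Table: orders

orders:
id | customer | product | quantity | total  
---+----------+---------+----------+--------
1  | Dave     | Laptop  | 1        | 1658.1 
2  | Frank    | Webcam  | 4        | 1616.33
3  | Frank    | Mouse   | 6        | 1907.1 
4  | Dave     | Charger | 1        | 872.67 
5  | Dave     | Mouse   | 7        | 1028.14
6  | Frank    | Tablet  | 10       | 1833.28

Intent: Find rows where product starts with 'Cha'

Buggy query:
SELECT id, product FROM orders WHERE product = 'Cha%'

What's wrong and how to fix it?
Bug: '=' compares the literal string including the % character; pattern matching needs LIKE

Fix: Replace '=' with LIKE so 'Cha%' is treated as a pattern

Corrected query:
SELECT id, product FROM orders WHERE product LIKE 'Cha%'

Result:
id | product
---+--------
4  | Charger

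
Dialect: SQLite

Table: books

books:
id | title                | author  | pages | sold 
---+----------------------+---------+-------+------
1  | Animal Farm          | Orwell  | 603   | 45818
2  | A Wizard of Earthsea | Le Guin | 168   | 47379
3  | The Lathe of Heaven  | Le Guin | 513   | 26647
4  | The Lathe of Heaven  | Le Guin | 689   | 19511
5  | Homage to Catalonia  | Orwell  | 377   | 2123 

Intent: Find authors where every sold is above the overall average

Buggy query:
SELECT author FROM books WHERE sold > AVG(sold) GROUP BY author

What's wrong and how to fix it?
Bug: AVG() is an aggregate; it can't sit directly in WHERE

Fix: Use a subquery for AVG and a HAVING MIN(...) filter so the condition holds for every row in the group

Corrected query:
SELECT author FROM books GROUP BY author HAVING MIN(sold) > (SELECT AVG(sold) FROM books)

Result:
(no rows)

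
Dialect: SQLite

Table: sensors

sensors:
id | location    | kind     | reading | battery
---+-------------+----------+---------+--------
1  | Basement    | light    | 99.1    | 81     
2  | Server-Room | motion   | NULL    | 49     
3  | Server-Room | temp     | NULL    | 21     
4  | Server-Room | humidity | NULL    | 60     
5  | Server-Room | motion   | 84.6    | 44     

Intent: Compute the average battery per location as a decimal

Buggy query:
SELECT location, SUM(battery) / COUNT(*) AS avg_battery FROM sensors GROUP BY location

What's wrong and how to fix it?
Bug: Both operands are integers, so '/' performs integer division and truncates

Fix: Multiply by 1.0 (or CAST to REAL) to force floating-point division

Corrected query:
SELECT location, SUM(battery) * 1.0 / COUNT(*) AS avg_battery FROM sensors GROUP BY location

Result:
location    | avg_battery
------------+------------
Basement    | 81         
Server-Room | 43.5       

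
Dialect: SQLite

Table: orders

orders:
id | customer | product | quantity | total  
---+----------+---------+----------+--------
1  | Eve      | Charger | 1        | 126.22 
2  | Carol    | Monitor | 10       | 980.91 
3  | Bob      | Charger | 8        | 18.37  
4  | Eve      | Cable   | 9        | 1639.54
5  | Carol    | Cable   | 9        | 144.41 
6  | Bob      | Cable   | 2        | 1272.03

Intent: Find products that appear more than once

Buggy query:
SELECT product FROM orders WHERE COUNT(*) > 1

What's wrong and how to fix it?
Bug: WHERE can't reference COUNT(*); aggregates are computed after WHERE

Fix: GROUP BY product, then filter groups with HAVING COUNT(*) > 1

Corrected query:
SELECT product FROM orders GROUP BY product HAVING COUNT(*) > 1

Result:
product
-------
Cable  
Charger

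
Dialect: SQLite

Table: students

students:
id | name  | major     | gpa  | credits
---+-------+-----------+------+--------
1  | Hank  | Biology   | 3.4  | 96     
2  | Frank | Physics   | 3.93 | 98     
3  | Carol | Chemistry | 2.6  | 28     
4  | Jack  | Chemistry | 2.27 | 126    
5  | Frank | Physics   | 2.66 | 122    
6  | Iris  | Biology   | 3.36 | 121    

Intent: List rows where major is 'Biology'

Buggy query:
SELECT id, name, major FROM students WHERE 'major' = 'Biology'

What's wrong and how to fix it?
Bug: Single quotes denote string literals in SQL; the column name is being compared as a constant string

Fix: Reference the column as major without single quotes

Corrected query:
SELECT id, name, major FROM students WHERE major = 'Biology'

Result:
id | name | major  
---+------+--------
1  | Hank | Biology
6  | Iris | Biology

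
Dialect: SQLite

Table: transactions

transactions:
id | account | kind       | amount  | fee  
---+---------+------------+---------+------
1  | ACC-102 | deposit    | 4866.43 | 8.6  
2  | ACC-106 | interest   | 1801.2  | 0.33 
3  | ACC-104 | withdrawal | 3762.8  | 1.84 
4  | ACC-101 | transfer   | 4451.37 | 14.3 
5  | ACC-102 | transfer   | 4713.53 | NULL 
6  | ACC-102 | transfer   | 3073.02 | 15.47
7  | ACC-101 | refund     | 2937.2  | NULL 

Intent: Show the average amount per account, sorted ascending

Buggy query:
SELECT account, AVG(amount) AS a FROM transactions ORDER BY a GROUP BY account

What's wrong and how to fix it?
Bug: GROUP BY must precede ORDER BY

Fix: Reorder: SELECT … FROM … GROUP BY … ORDER BY …

Corrected query:
SELECT account, AVG(amount) AS a FROM transactions GROUP BY account ORDER BY a

Result:
account | a       
--------+---------
ACC-106 | 1801.2  
ACC-101 | 3694.285
ACC-104 | 3762.8  
ACC-102 | 4217.66 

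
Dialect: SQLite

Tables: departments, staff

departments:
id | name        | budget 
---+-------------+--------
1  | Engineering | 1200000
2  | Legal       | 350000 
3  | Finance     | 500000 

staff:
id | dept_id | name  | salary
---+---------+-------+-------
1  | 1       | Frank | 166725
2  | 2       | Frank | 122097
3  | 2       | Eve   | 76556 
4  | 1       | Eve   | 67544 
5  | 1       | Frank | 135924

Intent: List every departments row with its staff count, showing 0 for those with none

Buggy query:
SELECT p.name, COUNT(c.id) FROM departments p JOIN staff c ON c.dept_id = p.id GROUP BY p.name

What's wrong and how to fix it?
Bug: INNER JOIN drops departments rows that have no matching staff rows

Fix: Use LEFT JOIN so parents without children still appear (COUNT(c.id) gives 0)

Corrected query:
SELECT p.name, COUNT(c.id) FROM departments p LEFT JOIN staff c ON c.dept_id = p.id GROUP BY p.name

Result:
name        | COUNT(c.id)
------------+------------
Engineering | 3          
Finance     | 0          
Legal       | 2          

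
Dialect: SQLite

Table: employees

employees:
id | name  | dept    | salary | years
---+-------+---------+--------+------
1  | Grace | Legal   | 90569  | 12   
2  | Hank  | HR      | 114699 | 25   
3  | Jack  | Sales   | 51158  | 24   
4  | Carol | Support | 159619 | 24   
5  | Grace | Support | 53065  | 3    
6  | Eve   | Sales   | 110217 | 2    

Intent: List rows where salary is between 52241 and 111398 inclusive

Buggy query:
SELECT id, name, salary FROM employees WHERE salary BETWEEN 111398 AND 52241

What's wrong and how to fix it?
Bug: The bounds are reversed; BETWEEN a AND b requires a <= b to match anything

Fix: Write BETWEEN 52241 AND 111398

Corrected query:
SELECT id, name, salary FROM employees WHERE salary BETWEEN 52241 AND 111398

Result:
id | name  | salary
---+-------+-------
1  | Grace | 90569 
5  | Grace | 53065 
6  | Eve   | 110217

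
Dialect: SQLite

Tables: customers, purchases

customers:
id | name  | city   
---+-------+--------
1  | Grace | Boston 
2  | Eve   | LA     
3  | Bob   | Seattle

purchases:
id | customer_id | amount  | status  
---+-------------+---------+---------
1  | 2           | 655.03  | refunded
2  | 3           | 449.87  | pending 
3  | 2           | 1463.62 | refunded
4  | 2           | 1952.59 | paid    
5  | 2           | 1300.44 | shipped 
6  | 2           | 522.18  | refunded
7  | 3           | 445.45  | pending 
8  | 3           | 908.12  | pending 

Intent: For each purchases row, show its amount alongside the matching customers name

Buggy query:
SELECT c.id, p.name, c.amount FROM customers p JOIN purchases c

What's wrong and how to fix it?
Bug: Missing join condition: each purchases row is matched to all customers rows instead of just its own

Fix: Specify the join condition linking the foreign key to the parent id

Corrected query:
SELECT c.id, p.name, c.amount FROM customers p JOIN purchases c ON c.customer_id = p.id

Result:
id | name | amount 
---+------+--------
1  | Eve  | 655.03 
2  | Bob  | 449.87 
3  | Eve  | 1463.62
4  | Eve  | 1952.59
5  | Eve  | 1300.44
6  | Eve  | 522.18 
7  | Bob  | 445.45 
8  | Bob  | 908.12 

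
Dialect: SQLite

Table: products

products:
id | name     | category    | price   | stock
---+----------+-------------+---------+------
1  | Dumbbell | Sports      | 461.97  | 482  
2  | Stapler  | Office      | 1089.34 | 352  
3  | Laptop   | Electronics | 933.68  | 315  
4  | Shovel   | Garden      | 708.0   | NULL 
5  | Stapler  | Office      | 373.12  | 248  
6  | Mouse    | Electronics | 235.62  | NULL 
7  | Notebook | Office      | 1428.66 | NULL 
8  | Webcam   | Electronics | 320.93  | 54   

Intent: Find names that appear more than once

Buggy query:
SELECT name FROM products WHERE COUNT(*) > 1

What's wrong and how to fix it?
Bug: COUNT(*) is an aggregate and cannot be used in WHERE

Fix: Group first, then use HAVING for the count condition

Corrected query:
SELECT name FROM products GROUP BY name HAVING COUNT(*) > 1

Result:
name   
-------
Stapler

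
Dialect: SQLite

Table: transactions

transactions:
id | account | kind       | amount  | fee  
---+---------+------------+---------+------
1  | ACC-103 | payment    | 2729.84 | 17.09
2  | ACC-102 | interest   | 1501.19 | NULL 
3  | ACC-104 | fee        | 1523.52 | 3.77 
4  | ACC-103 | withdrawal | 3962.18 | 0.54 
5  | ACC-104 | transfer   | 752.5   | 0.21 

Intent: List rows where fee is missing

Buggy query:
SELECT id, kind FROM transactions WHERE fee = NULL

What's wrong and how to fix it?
Bug: '= NULL' is always unknown in SQL three-valued logic, so no rows match

Fix: Replace '= NULL' with 'IS NULL'

Corrected query:
SELECT id, kind FROM transactions WHERE fee IS NULL

Result:
id | kind    
---+---------
2  | interest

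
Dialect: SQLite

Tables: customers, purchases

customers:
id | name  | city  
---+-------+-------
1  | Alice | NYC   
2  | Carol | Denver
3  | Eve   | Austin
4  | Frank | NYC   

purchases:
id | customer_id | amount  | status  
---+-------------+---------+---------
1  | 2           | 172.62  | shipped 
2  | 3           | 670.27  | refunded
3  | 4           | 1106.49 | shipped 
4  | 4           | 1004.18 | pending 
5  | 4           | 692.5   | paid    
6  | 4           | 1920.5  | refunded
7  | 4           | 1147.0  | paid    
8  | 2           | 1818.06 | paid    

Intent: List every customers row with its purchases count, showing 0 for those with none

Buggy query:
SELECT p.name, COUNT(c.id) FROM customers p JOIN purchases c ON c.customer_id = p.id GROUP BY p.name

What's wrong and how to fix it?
Bug: INNER JOIN drops customers rows that have no matching purchases rows

Fix: Switch to LEFT JOIN to retain unmatched parent rows

Corrected query:
SELECT p.name, COUNT(c.id) FROM customers p LEFT JOIN purchases c ON c.customer_id = p.id GROUP BY p.name

Result:
name  | COUNT(c.id)
------+------------
Alice | 0          
Carol | 2          
Eve   | 1          
Frank | 5          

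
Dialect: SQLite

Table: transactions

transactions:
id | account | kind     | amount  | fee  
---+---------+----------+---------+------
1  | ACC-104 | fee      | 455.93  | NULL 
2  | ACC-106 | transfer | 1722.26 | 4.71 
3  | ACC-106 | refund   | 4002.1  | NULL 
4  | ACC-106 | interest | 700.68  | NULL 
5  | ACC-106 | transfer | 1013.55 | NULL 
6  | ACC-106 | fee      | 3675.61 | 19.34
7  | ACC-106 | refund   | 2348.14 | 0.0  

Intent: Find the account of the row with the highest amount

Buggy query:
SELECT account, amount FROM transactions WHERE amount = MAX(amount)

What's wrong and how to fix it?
Bug: MAX(amount) is an aggregate and cannot be used directly in WHERE

Fix: Use a subquery: WHERE amount = (SELECT MAX(amount) FROM transactions)

Corrected query:
SELECT account, amount FROM transactions WHERE amount = (SELECT MAX(amount) FROM transactions)

Result:
account | amount
--------+-------
ACC-106 | 4002.1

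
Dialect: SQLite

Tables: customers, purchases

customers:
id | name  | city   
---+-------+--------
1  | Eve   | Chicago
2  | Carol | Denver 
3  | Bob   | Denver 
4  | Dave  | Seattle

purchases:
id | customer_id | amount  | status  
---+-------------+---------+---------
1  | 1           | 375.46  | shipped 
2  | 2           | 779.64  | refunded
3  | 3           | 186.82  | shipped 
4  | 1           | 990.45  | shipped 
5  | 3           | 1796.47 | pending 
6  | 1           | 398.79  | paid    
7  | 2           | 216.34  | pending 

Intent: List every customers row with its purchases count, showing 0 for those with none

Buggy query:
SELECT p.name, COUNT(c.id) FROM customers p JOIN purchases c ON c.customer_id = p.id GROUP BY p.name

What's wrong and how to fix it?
Bug: An inner join excludes parents with zero children

Fix: Use LEFT JOIN so parents without children still appear (COUNT(c.id) gives 0)

Corrected query:
SELECT p.name, COUNT(c.id) FROM customers p LEFT JOIN purchases c ON c.customer_id = p.id GROUP BY p.name

Result:
name  | COUNT(c.id)
------+------------
Bob   | 2          
Carol | 2          
Dave  | 0          
Eve   | 3          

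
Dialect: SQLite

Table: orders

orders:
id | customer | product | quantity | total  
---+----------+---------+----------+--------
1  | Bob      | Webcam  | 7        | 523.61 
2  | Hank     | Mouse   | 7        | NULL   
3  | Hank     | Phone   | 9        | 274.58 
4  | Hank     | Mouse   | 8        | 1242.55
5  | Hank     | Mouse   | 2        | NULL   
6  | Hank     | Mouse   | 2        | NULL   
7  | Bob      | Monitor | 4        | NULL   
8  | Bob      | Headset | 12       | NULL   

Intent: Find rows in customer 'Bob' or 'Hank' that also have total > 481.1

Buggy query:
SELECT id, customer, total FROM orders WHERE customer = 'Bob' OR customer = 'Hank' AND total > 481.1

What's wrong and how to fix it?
Bug: AND binds tighter than OR, so this parses as customer = 'Bob' OR (customer = 'Hank' AND total > 481.1)

Fix: Group the OR with parentheses (or use IN), then AND the threshold

Corrected query:
SELECT id, customer, total FROM orders WHERE (customer = 'Bob' OR customer = 'Hank') AND total > 481.1

Result:
id | customer | total  
---+----------+--------
1  | Bob      | 523.61 
4  | Hank     | 1242.55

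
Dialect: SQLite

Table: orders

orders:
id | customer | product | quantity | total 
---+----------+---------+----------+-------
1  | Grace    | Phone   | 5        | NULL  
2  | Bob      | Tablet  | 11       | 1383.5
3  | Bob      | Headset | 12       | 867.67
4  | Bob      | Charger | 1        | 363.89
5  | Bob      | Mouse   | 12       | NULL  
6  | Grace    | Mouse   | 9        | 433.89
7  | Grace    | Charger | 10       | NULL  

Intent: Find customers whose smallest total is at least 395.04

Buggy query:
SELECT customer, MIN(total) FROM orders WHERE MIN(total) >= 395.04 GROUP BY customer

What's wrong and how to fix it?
Bug: MIN() in WHERE is a misuse of aggregate

Fix: Replace WHERE with HAVING after the GROUP BY

Corrected query:
SELECT customer, MIN(total) FROM orders GROUP BY customer HAVING MIN(total) >= 395.04

Result:
customer | MIN(total)
---------+-----------
Grace    | 433.89    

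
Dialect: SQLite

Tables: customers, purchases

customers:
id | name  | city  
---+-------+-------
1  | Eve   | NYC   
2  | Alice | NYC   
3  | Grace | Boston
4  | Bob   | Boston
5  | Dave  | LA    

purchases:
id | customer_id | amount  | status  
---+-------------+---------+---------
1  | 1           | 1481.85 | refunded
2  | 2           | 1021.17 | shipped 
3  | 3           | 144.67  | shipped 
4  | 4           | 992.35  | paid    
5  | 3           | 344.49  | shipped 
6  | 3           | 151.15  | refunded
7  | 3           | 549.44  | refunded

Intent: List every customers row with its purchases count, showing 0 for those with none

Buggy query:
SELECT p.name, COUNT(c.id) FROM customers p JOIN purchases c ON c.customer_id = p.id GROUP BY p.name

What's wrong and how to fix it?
Bug: INNER JOIN drops customers rows that have no matching purchases rows

Fix: Use LEFT JOIN so parents without children still appear (COUNT(c.id) gives 0)

Corrected query:
SELECT p.name, COUNT(c.id) FROM customers p LEFT JOIN purchases c ON c.customer_id = p.id GROUP BY p.name

Result:
name  | COUNT(c.id)
------+------------
Alice | 1          
Bob   | 1          
Dave  | 0          
Eve   | 1          
Grace | 4          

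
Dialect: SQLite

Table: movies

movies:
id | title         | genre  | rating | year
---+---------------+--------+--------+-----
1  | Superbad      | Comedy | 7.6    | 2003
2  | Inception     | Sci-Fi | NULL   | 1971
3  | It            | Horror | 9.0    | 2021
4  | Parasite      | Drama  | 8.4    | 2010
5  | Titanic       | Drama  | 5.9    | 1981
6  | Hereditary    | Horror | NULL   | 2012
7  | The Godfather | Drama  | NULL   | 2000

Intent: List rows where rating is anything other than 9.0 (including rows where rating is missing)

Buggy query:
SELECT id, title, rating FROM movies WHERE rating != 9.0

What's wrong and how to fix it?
Bug: Inequality against NULL is unknown, not true; rows with NULL are dropped

Fix: Add an explicit OR rating IS NULL to include the missing-value rows

Corrected query:
SELECT id, title, rating FROM movies WHERE rating != 9.0 OR rating IS NULL

Result:
id | title         | rating
---+---------------+-------
1  | Superbad      | 7.6   
2  | Inception     | NULL  
4  | Parasite      | 8.4   
5  | Titanic       | 5.9   
6  | Hereditary    | NULL  
7  | The Godfather | NULL  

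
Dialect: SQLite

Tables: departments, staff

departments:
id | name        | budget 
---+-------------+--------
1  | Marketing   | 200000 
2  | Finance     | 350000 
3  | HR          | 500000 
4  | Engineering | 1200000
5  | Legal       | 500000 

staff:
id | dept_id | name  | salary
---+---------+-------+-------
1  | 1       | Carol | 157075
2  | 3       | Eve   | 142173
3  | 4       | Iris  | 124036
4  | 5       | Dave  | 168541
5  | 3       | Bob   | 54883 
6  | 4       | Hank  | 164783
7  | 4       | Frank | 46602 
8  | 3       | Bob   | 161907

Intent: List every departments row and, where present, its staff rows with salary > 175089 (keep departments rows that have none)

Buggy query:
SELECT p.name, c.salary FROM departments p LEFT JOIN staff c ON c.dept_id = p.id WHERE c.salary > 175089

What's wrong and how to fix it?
Bug: A WHERE condition on the right-hand table after LEFT JOIN drops unmatched parents

Fix: Move the right-table condition into the ON clause so unmatched parents are kept

Corrected query:
SELECT p.name, c.salary FROM departments p LEFT JOIN staff c ON c.dept_id = p.id AND c.salary > 175089

Result:
name        | salary
------------+-------
Marketing   | NULL  
Finance     | NULL  
HR          | NULL  
Engineering | NULL  
Legal       | NULL  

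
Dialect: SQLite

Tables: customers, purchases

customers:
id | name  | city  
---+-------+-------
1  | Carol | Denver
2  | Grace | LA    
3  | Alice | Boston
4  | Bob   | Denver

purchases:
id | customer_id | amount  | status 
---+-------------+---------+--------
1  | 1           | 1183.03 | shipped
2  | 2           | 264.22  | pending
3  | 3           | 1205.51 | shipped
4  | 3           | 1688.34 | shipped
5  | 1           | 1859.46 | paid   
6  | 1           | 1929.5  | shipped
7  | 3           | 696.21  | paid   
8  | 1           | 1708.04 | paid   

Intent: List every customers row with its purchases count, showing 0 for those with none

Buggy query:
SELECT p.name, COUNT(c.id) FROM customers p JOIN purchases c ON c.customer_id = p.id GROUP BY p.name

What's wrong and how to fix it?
Bug: An inner join excludes parents with zero children

Fix: Switch to LEFT JOIN to retain unmatched parent rows

Corrected query:
SELECT p.name, COUNT(c.id) FROM customers p LEFT JOIN purchases c ON c.customer_id = p.id GROUP BY p.name

Result:
name  | COUNT(c.id)
------+------------
Alice | 3          
Bob   | 0          
Carol | 4          
Grace | 1          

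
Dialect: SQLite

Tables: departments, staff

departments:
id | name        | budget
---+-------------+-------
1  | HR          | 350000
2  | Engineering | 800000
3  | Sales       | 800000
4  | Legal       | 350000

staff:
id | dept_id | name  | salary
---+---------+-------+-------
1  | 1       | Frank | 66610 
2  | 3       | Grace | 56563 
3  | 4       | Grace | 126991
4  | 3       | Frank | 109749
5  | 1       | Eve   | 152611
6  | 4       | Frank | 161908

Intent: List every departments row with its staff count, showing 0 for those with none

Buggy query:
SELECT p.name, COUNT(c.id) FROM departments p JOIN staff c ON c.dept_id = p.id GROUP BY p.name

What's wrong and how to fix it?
Bug: INNER JOIN drops departments rows that have no matching staff rows

Fix: Switch to LEFT JOIN to retain unmatched parent rows

Corrected query:
SELECT p.name, COUNT(c.id) FROM departments p LEFT JOIN staff c ON c.dept_id = p.id GROUP BY p.name

Result:
name        | COUNT(c.id)
------------+------------
Engineering | 0          
HR          | 2          
Legal       | 2          
Sales       | 2          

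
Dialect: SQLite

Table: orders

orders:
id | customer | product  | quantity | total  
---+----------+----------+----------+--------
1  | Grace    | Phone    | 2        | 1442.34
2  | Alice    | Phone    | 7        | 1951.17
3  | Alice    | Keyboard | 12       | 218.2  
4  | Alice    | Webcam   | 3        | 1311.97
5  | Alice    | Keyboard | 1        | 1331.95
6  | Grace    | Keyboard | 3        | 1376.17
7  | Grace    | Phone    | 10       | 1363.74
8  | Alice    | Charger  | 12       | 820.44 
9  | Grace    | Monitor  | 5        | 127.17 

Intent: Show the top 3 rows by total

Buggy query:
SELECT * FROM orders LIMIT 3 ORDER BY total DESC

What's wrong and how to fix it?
Bug: LIMIT must come after ORDER BY

Fix: Swap the clauses: ORDER BY first, then LIMIT

Corrected query:
SELECT * FROM orders ORDER BY total DESC LIMIT 3

Result:
id | customer | product  | quantity | total  
---+----------+----------+----------+--------
2  | Alice    | Phone    | 7        | 1951.17
1  | Grace    | Phone    | 2        | 1442.34
6  | Grace    | Keyboard | 3        | 1376.17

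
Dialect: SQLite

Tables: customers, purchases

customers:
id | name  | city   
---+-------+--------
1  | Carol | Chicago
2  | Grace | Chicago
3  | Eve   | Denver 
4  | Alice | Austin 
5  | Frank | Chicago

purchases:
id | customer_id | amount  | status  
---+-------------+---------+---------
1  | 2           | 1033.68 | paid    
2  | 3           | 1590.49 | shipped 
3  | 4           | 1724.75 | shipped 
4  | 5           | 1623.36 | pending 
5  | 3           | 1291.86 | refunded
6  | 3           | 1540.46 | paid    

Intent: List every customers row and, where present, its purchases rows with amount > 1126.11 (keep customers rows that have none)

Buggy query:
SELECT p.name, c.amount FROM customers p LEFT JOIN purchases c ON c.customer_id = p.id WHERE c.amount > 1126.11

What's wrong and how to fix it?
Bug: Filtering c.amount in WHERE discards the NULL rows produced by LEFT JOIN, turning it into an inner join

Fix: Put 'c.amount > 1126.11' in the JOIN's ON clause instead of WHERE

Corrected query:
SELECT p.name, c.amount FROM customers p LEFT JOIN purchases c ON c.customer_id = p.id AND c.amount > 1126.11

Result:
name  | amount 
------+--------
Carol | NULL   
Grace | NULL   
Eve   | 1291.86
Eve   | 1540.46
Eve   | 1590.49
Alice | 1724.75
Frank | 1623.36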